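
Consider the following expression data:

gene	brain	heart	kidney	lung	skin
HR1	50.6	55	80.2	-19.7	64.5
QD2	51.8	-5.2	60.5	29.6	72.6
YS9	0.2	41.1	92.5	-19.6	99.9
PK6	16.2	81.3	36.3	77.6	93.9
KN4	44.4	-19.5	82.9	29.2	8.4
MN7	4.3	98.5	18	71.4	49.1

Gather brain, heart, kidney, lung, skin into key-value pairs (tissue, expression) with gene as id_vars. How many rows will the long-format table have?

30

6 gene values × 5 melted columns = 30 rows.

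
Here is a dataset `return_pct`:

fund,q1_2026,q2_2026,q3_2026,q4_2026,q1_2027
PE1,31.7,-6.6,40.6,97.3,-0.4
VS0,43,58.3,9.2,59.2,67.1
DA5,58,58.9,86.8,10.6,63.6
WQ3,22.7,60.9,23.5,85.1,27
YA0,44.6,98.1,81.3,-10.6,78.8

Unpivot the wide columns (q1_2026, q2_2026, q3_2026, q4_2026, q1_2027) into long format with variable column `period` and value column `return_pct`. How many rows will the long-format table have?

25

5 fund values × 5 melted columns = 25 rows.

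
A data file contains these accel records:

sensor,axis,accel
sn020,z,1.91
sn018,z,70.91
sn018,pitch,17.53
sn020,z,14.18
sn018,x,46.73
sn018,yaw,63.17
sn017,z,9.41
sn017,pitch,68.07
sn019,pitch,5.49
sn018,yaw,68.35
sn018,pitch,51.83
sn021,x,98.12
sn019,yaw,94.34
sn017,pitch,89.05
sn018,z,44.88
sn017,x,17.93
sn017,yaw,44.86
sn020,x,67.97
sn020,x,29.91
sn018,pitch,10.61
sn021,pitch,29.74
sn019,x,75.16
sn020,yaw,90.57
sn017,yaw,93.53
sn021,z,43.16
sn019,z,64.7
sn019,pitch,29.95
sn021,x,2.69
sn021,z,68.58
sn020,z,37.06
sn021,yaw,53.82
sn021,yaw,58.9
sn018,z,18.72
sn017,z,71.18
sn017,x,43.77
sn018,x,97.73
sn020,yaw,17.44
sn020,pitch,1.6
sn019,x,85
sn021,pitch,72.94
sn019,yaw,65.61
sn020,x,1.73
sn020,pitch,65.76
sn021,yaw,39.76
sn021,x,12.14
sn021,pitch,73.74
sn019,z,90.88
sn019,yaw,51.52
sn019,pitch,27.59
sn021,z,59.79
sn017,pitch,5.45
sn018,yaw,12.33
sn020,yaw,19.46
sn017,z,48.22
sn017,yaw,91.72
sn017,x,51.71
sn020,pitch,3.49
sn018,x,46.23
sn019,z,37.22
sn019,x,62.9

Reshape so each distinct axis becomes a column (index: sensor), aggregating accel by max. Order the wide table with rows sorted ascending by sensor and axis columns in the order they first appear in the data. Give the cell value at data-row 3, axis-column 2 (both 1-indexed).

29.95

With rows sorted ascending by sensor, row 3 is sensor=sn019. axis columns in first-appearance order: z, pitch, x, yaw; column 2 is pitch.
Long rows with sensor=sn019, axis=pitch: max(5.49, 29.95, 27.59) = 29.95.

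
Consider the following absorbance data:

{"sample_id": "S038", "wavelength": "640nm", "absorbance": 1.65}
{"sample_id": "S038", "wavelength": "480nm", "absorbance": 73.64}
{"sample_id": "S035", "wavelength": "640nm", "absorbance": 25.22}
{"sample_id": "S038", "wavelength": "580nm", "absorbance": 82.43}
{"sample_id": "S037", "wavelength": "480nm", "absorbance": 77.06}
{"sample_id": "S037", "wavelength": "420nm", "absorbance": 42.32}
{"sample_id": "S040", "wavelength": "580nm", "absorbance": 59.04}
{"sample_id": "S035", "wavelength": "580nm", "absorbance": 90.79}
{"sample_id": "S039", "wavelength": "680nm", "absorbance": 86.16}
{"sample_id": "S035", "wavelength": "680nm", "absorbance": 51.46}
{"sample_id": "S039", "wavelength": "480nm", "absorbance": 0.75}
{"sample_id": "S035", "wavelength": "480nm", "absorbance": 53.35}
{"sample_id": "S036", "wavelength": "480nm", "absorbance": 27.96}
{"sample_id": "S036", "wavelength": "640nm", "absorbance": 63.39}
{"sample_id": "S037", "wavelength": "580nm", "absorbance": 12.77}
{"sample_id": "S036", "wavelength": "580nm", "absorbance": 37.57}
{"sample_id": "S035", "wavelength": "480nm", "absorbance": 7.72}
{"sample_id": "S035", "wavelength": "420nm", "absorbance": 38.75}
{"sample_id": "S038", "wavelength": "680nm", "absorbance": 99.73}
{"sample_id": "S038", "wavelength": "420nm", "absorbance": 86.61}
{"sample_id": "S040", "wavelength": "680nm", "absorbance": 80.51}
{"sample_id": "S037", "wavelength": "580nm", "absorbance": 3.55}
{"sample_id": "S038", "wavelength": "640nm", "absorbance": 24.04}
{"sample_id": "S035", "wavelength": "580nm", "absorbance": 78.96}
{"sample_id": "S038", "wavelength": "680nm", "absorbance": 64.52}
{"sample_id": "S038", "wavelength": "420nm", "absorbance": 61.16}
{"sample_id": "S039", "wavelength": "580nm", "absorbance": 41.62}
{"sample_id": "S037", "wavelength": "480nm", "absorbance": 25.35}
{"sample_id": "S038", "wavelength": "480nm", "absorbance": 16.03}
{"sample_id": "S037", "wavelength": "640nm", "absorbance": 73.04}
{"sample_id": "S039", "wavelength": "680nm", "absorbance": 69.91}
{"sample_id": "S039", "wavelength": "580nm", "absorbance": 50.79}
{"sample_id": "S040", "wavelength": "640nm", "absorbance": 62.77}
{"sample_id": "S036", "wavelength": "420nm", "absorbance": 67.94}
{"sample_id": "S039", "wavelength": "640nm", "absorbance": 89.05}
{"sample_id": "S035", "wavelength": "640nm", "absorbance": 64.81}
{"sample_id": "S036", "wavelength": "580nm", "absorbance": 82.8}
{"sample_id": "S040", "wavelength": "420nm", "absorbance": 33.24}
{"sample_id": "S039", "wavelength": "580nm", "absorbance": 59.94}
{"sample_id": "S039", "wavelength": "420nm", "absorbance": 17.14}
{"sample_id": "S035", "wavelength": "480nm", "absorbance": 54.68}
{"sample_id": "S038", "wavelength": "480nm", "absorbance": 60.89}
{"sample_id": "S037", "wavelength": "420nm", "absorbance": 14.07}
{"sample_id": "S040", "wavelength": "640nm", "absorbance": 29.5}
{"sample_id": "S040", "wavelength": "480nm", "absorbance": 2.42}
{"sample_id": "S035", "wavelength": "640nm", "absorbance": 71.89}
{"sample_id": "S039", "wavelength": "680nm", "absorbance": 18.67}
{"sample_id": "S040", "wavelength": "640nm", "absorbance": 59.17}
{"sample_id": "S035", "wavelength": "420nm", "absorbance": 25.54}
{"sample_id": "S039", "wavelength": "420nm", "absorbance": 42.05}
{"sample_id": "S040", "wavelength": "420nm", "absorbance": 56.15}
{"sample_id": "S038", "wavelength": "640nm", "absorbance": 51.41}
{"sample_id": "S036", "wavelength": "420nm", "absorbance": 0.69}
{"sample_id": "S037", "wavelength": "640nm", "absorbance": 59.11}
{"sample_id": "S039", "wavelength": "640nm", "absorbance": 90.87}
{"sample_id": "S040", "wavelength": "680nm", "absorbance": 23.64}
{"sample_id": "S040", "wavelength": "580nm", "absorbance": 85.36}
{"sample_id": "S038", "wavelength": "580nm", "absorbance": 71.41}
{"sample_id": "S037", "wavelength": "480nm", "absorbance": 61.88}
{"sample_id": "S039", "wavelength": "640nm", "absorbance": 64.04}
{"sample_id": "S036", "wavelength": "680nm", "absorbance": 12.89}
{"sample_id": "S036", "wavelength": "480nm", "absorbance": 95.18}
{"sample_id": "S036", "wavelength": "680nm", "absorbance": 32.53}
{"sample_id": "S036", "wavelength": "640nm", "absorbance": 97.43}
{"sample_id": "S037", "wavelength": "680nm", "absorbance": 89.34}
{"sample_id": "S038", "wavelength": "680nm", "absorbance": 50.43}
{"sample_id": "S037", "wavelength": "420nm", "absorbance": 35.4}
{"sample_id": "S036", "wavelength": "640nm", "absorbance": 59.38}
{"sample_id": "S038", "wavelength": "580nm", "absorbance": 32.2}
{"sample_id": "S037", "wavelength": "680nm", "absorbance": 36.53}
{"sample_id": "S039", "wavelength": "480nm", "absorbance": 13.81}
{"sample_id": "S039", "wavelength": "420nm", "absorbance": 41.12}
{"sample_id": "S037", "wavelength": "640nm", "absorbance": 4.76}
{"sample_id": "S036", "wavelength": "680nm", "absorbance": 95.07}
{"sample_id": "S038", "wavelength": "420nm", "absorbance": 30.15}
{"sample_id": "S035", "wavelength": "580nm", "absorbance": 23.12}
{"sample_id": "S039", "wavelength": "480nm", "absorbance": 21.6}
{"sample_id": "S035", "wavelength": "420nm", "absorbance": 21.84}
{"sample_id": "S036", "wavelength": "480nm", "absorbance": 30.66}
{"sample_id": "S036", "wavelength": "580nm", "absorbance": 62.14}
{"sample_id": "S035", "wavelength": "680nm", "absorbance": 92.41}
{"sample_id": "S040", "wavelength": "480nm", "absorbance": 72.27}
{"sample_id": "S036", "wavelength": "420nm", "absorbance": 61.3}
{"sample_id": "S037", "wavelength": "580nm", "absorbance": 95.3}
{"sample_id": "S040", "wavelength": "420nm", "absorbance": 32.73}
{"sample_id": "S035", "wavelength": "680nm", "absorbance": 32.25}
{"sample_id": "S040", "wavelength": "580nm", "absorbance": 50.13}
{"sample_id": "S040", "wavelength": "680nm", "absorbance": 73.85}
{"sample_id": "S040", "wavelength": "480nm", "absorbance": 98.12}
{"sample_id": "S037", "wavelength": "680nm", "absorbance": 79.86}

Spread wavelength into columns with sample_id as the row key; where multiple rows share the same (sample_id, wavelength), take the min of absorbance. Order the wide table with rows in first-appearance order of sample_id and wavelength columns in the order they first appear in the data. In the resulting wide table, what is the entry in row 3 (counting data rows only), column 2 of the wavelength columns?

25.35

With rows in first-appearance order of sample_id, row 3 is sample_id=S037. wavelength columns in first-appearance order: 640nm, 480nm, 580nm, 420nm, 680nm; column 2 is 480nm.
Long rows with sample_id=S037, wavelength=480nm: min(77.06, 25.35, 61.88) = 25.35.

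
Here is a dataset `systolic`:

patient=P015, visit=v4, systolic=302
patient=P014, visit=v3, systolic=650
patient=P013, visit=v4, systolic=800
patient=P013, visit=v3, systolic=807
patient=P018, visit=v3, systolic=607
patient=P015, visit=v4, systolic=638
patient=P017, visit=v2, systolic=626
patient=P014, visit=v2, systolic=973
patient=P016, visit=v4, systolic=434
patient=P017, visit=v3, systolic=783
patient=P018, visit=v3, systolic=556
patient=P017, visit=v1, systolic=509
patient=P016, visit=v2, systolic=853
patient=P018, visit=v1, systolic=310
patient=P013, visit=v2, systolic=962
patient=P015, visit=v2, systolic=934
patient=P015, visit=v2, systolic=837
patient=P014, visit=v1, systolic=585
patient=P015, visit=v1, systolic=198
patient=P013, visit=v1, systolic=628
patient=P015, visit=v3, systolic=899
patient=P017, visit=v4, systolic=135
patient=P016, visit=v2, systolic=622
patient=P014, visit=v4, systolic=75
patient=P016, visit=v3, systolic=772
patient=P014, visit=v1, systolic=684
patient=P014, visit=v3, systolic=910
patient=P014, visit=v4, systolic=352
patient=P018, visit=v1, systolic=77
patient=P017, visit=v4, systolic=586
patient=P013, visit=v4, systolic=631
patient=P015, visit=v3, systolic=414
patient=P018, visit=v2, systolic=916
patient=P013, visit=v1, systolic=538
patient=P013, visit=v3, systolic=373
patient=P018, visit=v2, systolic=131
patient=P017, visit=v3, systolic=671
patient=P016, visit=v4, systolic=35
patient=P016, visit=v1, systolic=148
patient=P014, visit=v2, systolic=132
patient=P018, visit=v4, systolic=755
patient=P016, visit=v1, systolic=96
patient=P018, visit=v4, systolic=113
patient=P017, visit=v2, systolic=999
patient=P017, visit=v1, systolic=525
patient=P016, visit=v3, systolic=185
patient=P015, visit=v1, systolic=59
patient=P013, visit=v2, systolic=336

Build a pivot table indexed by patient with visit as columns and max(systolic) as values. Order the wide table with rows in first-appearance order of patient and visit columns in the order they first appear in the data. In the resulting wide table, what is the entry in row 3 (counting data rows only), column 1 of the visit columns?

With rows in first-appearance order of patient, row 3 is patient=P013. visit columns in first-appearance order: v4, v3, v2, v1; column 1 is v4.
Long rows with patient=P013, visit=v4: max(800, 631) = 800.

800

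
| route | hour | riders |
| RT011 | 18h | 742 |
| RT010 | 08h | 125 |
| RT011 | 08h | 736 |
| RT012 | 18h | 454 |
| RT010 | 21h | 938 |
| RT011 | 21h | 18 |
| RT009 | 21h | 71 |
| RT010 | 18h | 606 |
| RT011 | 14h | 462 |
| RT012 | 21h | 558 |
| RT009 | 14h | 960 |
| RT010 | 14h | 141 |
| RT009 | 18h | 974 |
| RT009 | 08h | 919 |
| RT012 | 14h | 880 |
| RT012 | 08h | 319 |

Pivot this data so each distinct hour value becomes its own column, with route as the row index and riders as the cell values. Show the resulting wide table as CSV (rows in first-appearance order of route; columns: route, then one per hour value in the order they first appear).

route,18h,08h,21h,14h
RT011,742,736,18,462
RT010,606,125,938,141
RT012,454,319,558,880
RT009,974,919,71,960

Columns: route plus the 4 distinct hour values (18h, 08h, 21h, 14h).
For example, row RT011 column 18h takes riders=742 from the long row (RT011, 18h).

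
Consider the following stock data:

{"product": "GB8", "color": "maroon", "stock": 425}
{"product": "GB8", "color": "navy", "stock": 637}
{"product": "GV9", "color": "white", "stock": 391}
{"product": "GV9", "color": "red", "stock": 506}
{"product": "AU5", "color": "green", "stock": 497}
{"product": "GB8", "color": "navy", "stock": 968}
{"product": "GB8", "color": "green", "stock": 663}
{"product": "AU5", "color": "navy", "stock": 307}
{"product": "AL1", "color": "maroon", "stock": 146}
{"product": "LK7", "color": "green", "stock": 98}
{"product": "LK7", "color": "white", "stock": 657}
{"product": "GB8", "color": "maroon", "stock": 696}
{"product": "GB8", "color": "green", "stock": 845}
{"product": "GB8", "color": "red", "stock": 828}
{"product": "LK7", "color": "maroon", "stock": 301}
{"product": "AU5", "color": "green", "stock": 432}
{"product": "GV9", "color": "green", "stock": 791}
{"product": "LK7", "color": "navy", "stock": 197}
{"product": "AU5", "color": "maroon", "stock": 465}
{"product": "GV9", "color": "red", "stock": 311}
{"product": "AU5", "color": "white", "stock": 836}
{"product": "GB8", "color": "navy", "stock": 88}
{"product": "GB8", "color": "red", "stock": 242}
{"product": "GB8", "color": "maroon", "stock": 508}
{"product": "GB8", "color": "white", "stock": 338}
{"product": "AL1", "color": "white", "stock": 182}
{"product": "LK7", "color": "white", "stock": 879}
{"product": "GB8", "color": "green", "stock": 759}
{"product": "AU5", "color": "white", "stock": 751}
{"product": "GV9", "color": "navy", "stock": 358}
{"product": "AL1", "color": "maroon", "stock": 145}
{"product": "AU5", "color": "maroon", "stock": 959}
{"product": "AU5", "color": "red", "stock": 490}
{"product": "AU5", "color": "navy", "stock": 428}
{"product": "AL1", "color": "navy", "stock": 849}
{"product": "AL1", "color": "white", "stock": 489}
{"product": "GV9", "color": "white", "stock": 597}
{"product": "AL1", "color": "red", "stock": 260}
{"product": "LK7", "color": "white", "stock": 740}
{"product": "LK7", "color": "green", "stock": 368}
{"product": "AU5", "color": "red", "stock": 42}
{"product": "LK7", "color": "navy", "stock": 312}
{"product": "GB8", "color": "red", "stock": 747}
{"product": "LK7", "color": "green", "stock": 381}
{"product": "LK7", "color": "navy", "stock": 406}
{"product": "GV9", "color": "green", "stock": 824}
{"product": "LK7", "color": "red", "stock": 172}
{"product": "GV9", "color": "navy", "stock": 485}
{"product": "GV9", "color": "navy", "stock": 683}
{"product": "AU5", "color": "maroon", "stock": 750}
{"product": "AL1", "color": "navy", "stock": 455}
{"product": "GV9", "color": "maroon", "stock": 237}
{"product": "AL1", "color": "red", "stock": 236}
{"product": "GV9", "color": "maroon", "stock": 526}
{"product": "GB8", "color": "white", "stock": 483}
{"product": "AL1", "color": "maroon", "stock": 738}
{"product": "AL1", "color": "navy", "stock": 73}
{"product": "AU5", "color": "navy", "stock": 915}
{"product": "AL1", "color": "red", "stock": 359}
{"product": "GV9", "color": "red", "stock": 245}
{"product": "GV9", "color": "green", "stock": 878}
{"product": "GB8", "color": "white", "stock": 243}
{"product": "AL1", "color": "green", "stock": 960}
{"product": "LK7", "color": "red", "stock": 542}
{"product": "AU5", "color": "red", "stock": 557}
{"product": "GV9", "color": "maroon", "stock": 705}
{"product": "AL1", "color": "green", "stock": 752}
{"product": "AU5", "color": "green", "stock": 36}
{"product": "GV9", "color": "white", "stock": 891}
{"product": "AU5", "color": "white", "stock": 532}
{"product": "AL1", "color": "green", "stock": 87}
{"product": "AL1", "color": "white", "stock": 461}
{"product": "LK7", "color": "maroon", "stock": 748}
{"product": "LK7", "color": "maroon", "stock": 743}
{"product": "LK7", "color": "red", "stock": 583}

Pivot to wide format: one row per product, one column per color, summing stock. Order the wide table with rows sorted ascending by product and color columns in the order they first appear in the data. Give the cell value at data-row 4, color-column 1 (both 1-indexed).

With rows sorted ascending by product, row 4 is product=GV9. color columns in first-appearance order: maroon, navy, white, red, green; column 1 is maroon.
Long rows with product=GV9, color=maroon: 237 + 526 + 705 = 1468.

1468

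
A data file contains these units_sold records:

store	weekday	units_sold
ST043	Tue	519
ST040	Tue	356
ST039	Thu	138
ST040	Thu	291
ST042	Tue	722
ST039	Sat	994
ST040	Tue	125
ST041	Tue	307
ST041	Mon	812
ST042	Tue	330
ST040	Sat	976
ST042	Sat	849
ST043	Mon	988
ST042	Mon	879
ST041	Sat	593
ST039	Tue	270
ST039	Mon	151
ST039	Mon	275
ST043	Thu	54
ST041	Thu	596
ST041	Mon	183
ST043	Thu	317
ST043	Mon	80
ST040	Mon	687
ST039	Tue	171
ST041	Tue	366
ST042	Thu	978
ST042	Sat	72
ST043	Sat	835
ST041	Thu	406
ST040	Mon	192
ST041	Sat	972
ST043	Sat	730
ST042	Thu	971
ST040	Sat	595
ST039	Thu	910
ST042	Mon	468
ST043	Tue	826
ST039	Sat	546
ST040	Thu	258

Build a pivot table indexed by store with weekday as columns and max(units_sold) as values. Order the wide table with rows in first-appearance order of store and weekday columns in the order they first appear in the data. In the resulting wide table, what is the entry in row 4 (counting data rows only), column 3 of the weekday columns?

849

With rows in first-appearance order of store, row 4 is store=ST042. weekday columns in first-appearance order: Tue, Thu, Sat, Mon; column 3 is Sat.
Long rows with store=ST042, weekday=Sat: max(849, 72) = 849.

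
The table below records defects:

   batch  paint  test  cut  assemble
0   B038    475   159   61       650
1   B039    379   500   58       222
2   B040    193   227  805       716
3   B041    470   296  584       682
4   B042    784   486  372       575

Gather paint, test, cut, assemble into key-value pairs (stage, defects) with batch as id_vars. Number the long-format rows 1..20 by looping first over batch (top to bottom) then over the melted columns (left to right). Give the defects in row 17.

784

20 rows total (5 × 4). Row 17: index ⌊(17-1)/4⌋ = 4 into batch → B042; (17-1) mod 4 = 0 into the melted columns → paint.
So row 17 is (B042, paint, 784); defects = 784.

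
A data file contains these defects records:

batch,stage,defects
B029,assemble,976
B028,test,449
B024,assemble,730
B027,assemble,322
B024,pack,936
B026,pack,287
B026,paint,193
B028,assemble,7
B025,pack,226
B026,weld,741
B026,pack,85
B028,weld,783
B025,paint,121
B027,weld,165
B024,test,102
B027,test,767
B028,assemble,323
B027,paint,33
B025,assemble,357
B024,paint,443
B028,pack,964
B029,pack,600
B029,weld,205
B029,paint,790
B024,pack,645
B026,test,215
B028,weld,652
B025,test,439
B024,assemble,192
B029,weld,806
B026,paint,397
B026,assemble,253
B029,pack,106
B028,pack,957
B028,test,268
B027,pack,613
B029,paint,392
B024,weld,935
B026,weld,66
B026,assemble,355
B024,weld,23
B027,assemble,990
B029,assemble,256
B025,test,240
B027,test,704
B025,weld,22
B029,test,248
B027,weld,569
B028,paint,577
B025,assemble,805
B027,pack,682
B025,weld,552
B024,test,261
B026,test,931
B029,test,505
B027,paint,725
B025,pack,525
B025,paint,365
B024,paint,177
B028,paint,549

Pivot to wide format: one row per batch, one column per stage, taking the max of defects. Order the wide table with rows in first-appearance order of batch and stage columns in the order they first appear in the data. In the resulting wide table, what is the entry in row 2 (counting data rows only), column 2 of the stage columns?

449

With rows in first-appearance order of batch, row 2 is batch=B028. stage columns in first-appearance order: assemble, test, pack, paint, weld; column 2 is test.
Long rows with batch=B028, stage=test: max(449, 268) = 449.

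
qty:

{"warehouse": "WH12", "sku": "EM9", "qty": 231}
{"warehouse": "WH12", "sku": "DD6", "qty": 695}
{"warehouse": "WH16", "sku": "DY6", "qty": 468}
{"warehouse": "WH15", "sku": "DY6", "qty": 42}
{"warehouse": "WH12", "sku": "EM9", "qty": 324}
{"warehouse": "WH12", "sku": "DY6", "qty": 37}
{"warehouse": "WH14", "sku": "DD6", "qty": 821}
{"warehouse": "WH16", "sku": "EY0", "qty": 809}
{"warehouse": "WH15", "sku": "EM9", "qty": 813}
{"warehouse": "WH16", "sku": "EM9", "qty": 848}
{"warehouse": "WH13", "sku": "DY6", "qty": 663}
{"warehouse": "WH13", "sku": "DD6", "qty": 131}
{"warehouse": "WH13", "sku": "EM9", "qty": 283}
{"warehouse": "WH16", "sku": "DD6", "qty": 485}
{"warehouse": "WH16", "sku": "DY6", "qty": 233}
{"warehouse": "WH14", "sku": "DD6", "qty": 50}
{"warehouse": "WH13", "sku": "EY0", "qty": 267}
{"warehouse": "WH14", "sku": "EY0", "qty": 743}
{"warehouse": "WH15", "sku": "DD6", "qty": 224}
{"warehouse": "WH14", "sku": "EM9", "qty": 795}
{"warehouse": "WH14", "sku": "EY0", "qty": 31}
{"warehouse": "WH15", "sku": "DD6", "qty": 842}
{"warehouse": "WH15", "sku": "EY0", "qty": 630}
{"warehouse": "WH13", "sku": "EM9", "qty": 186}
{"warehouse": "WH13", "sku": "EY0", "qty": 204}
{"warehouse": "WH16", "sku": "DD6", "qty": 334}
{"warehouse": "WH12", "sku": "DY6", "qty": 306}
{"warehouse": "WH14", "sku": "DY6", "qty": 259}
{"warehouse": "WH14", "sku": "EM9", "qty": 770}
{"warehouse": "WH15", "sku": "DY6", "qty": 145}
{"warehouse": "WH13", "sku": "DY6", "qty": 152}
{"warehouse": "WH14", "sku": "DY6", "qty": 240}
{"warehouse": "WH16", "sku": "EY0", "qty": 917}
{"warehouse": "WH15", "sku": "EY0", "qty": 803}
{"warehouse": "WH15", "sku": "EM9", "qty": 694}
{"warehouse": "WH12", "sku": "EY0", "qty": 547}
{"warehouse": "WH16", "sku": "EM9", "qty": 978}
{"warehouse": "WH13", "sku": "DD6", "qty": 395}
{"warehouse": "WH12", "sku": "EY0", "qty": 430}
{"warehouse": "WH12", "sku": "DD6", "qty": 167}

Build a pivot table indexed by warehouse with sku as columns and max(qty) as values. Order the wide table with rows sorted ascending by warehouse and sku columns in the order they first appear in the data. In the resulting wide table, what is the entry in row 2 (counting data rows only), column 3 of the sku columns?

663

With rows sorted ascending by warehouse, row 2 is warehouse=WH13. sku columns in first-appearance order: EM9, DD6, DY6, EY0; column 3 is DY6.
Long rows with warehouse=WH13, sku=DY6: max(663, 152) = 663.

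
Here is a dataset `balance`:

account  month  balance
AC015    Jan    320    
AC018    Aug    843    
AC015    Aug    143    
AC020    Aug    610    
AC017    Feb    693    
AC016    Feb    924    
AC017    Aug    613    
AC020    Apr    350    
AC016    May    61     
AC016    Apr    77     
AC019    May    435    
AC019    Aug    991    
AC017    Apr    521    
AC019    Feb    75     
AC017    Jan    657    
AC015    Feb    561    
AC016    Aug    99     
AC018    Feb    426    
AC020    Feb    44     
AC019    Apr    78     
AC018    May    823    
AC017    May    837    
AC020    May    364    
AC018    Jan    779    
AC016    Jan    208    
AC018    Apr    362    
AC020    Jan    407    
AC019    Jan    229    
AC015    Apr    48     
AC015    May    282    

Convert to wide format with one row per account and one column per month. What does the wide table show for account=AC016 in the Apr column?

Wide layout: rows indexed by account, columns are the 5 distinct month values (Jan, Aug, Feb, Apr, May).
Cell (account=AC016, month=Apr) draws from the long row where account=AC016 and month=Apr, which has balance=77.

77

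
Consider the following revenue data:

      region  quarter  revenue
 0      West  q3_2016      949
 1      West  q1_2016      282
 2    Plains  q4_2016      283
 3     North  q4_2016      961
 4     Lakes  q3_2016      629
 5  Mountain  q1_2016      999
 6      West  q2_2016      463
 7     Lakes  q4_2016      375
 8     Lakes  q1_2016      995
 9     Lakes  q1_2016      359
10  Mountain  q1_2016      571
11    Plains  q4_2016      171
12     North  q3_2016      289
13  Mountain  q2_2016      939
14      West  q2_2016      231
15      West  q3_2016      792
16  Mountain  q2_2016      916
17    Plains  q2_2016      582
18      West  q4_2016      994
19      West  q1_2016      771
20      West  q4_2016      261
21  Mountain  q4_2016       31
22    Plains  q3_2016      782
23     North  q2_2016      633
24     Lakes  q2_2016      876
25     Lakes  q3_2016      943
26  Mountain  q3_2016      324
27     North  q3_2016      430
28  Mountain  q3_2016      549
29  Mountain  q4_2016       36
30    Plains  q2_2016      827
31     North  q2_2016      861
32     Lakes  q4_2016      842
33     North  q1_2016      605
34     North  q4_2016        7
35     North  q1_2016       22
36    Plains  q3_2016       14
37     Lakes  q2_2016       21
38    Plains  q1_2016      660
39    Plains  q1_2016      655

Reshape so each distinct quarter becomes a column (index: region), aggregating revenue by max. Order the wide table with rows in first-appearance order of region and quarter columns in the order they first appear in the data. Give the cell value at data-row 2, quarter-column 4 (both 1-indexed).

827

With rows in first-appearance order of region, row 2 is region=Plains. quarter columns in first-appearance order: q3_2016, q1_2016, q4_2016, q2_2016; column 4 is q2_2016.
Long rows with region=Plains, quarter=q2_2016: max(582, 827) = 827.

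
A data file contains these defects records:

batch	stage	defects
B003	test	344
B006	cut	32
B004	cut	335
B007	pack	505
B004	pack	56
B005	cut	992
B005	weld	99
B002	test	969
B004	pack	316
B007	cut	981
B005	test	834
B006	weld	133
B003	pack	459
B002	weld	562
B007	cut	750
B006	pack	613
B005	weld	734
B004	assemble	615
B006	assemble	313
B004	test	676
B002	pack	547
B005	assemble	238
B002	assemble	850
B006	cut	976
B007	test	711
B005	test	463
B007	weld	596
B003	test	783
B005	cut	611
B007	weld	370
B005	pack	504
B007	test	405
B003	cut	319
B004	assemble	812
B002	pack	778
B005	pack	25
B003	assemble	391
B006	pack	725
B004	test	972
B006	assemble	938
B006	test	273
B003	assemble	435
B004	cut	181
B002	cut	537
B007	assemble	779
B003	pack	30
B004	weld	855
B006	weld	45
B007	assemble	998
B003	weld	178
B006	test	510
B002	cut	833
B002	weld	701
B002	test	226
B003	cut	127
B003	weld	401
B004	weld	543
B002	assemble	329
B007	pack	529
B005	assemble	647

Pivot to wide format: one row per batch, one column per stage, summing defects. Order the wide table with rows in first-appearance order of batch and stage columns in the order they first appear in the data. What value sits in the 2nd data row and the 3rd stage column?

1338

With rows in first-appearance order of batch, row 2 is batch=B006. stage columns in first-appearance order: test, cut, pack, weld, assemble; column 3 is pack.
Long rows with batch=B006, stage=pack: 613 + 725 = 1338.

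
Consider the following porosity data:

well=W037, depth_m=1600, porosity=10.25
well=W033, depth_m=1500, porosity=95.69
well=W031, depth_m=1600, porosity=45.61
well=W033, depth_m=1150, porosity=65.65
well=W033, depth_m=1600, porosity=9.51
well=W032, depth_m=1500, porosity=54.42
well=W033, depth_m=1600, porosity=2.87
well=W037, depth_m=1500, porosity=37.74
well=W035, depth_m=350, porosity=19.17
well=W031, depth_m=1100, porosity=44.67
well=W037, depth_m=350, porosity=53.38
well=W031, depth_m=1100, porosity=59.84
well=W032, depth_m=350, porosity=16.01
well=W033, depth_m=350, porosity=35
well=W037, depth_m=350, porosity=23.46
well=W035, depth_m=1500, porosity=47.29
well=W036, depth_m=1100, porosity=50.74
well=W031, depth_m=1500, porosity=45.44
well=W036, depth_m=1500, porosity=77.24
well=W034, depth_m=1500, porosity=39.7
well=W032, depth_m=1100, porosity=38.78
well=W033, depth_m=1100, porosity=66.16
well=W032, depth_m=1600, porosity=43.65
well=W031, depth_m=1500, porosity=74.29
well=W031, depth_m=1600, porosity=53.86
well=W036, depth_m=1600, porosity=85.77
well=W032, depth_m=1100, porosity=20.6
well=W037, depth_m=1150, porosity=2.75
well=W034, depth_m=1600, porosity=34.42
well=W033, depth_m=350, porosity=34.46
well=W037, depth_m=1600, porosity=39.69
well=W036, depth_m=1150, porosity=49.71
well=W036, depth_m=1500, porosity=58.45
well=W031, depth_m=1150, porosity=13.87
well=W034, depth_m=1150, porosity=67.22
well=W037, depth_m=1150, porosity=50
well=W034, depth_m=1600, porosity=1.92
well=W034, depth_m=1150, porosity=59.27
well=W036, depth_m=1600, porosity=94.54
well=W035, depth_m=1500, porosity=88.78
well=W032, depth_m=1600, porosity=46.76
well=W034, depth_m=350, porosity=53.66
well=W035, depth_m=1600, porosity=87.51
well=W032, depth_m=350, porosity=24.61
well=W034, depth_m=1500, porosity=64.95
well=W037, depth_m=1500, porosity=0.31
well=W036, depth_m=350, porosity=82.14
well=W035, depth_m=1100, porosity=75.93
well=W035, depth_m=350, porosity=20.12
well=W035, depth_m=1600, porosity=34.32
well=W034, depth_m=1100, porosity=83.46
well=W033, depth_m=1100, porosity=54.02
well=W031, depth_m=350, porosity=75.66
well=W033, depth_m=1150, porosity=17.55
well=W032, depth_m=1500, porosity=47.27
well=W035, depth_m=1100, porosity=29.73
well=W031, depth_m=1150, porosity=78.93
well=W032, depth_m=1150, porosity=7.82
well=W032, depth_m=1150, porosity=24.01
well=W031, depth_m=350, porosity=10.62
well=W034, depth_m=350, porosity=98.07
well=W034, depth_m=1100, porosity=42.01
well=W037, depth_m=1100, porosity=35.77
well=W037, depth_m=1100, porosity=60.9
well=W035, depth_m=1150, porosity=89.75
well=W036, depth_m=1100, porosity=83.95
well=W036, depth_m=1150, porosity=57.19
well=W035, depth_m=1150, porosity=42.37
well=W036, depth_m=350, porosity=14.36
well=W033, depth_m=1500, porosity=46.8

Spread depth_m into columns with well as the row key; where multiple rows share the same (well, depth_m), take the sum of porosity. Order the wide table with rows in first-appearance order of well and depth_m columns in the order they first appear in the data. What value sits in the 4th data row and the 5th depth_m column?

With rows in first-appearance order of well, row 4 is well=W032. depth_m columns in first-appearance order: 1600, 1500, 1150, 350, 1100; column 5 is 1100.
Long rows with well=W032, depth_m=1100: 38.78 + 20.6 = 59.38.

59.38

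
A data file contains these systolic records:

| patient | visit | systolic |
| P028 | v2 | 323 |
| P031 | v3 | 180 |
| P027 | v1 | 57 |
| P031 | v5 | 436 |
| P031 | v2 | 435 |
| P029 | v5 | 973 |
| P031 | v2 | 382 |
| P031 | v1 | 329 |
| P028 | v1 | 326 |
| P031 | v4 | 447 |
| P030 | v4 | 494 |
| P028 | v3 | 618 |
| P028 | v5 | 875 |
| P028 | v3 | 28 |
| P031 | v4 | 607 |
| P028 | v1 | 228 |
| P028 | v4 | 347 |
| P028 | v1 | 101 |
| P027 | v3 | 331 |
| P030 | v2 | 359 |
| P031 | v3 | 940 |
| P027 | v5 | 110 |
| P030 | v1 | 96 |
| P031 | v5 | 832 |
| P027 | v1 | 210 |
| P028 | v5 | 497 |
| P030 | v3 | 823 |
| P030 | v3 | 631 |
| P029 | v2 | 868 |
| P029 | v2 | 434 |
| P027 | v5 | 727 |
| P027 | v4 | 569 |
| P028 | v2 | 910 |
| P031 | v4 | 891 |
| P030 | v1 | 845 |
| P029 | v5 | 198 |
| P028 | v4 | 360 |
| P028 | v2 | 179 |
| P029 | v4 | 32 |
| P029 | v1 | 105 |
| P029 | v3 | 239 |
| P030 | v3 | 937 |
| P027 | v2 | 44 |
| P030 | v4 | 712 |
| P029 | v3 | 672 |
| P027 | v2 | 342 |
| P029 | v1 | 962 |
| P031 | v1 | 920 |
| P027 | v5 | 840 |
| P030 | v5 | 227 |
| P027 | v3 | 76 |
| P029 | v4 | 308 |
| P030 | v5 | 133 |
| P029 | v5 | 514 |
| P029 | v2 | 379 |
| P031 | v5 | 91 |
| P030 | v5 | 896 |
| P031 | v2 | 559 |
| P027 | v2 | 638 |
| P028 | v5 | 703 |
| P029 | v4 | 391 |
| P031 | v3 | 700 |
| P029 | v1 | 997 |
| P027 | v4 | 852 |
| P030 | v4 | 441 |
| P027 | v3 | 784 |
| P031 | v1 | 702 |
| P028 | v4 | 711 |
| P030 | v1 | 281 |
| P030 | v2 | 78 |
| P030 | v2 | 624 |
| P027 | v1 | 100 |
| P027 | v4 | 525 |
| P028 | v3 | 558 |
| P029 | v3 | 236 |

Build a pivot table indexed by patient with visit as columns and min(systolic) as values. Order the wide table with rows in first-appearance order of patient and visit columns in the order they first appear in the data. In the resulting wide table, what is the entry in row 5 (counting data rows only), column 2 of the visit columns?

With rows in first-appearance order of patient, row 5 is patient=P030. visit columns in first-appearance order: v2, v3, v1, v5, v4; column 2 is v3.
Long rows with patient=P030, visit=v3: min(823, 631, 937) = 631.

631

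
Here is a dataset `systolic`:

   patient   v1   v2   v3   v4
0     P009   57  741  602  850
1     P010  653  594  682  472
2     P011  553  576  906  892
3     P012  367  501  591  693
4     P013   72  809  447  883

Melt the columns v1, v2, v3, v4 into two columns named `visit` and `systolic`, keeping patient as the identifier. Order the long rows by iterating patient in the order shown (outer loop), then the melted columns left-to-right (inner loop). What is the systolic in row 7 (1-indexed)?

20 rows total (5 × 4). Row 7: index ⌊(7-1)/4⌋ = 1 into patient → P010; (7-1) mod 4 = 2 into the melted columns → v3.
So row 7 is (P010, v3, 682); systolic = 682.

682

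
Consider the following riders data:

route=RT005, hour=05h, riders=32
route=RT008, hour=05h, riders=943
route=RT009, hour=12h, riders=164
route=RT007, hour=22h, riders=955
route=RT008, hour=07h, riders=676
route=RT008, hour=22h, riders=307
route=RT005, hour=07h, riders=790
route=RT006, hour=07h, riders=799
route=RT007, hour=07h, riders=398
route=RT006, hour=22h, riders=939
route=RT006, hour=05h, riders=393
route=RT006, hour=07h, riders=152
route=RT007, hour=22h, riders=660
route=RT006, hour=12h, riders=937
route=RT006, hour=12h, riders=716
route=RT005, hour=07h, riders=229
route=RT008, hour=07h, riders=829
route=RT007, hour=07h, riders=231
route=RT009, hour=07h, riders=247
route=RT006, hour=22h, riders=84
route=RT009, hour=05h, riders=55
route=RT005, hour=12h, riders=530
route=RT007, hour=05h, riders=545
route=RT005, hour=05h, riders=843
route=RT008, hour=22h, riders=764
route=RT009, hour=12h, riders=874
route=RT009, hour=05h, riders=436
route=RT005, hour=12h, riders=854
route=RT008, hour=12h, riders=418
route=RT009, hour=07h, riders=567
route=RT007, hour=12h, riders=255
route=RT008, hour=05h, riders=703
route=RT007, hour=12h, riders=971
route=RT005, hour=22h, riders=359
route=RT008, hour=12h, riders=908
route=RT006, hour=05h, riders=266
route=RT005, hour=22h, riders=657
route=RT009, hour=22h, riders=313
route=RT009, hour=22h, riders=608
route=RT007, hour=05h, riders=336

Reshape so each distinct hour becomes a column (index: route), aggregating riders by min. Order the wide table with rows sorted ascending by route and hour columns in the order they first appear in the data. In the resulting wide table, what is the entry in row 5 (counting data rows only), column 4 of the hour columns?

With rows sorted ascending by route, row 5 is route=RT009. hour columns in first-appearance order: 05h, 12h, 22h, 07h; column 4 is 07h.
Long rows with route=RT009, hour=07h: min(247, 567) = 247.

247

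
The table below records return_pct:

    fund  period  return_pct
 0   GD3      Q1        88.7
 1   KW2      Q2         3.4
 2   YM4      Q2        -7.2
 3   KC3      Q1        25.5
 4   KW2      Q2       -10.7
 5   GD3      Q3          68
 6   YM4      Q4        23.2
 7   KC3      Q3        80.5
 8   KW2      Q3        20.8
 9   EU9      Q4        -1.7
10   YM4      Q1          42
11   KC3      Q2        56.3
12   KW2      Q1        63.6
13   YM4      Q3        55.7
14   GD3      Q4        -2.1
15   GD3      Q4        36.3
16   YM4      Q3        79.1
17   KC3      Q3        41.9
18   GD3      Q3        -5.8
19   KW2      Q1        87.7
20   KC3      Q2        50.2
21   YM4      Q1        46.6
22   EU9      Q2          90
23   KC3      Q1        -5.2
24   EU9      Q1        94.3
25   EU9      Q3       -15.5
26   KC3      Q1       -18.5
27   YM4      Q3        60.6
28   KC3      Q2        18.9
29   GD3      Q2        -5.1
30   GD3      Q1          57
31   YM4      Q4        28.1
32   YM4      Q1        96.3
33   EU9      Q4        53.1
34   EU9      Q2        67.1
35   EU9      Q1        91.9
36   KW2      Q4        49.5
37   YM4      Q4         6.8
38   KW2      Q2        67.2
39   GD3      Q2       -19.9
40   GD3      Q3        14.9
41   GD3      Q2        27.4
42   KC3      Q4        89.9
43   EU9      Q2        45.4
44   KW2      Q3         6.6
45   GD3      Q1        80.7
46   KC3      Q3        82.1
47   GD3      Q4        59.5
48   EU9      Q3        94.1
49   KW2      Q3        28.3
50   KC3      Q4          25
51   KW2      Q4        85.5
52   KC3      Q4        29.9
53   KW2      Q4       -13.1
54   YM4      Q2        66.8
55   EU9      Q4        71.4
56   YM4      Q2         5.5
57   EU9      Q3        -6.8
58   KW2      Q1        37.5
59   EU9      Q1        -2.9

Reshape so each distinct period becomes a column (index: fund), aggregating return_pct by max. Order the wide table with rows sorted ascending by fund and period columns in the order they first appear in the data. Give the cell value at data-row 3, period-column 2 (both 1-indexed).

With rows sorted ascending by fund, row 3 is fund=KC3. period columns in first-appearance order: Q1, Q2, Q3, Q4; column 2 is Q2.
Long rows with fund=KC3, period=Q2: max(56.3, 50.2, 18.9) = 56.3.

56.3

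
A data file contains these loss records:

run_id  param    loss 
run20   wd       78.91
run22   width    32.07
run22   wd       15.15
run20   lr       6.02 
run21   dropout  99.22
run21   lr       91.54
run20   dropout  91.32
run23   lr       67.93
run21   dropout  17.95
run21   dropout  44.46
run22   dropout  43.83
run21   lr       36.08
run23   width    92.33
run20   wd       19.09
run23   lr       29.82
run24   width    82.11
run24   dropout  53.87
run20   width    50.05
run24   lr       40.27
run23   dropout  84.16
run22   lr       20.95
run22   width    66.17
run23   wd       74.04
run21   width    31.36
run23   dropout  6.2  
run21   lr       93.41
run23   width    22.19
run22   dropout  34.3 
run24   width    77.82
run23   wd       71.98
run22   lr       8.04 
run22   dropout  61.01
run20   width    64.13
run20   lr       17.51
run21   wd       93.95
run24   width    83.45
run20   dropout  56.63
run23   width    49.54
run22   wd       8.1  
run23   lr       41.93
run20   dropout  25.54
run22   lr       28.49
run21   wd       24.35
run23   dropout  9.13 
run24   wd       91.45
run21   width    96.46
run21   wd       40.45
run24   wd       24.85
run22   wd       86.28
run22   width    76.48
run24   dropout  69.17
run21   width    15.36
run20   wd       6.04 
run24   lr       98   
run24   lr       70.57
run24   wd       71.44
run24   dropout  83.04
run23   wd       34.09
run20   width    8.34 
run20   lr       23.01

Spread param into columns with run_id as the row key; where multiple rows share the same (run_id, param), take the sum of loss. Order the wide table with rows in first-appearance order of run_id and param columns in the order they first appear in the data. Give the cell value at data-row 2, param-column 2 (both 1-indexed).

With rows in first-appearance order of run_id, row 2 is run_id=run22. param columns in first-appearance order: wd, width, lr, dropout; column 2 is width.
Long rows with run_id=run22, param=width: 32.07 + 66.17 + 76.48 = 174.72.

174.72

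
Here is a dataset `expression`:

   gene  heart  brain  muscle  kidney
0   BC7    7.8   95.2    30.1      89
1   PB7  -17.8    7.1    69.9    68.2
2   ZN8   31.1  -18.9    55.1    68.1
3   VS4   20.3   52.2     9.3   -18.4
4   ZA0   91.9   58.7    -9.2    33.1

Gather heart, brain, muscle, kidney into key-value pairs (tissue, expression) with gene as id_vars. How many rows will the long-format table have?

20

5 gene values × 4 melted columns = 20 rows.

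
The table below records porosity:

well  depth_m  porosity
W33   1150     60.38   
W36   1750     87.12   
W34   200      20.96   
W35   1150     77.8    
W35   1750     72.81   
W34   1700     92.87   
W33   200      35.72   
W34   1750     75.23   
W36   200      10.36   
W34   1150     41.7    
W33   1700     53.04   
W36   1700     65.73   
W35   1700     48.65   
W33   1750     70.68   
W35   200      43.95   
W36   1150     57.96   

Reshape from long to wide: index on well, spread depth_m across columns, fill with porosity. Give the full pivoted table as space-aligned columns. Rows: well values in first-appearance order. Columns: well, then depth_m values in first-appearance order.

Columns: well plus the 4 distinct depth_m values (1150, 1750, 200, 1700).
For example, row W33 column 1150 takes porosity=60.38 from the long row (W33, 1150).

well  1150   1750   200    1700 
W33   60.38  70.68  35.72  53.04
W36   57.96  87.12  10.36  65.73
W34   41.7   75.23  20.96  92.87
W35   77.8   72.81  43.95  48.65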